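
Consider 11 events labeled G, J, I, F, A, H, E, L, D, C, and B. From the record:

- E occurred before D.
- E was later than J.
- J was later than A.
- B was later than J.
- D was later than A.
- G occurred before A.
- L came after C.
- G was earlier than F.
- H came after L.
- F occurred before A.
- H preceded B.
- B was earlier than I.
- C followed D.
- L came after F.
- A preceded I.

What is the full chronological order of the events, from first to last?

The constraints fix every adjacent pair, so only one ordering works:
G → F → A → J → E → D → C → L → H → B → I.

G, F, A, J, E, D, C, L, H, B, I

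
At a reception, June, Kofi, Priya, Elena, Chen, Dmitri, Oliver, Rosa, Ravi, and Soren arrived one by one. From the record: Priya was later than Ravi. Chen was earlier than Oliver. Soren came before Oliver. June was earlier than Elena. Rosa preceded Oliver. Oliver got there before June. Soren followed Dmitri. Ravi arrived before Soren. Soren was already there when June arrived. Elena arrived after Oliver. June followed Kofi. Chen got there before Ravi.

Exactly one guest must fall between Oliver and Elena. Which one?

Tracing the constraints gives Oliver → June → Elena, so June sits after Oliver and before Elena.
No other guest is forced both after Oliver and before Elena.

June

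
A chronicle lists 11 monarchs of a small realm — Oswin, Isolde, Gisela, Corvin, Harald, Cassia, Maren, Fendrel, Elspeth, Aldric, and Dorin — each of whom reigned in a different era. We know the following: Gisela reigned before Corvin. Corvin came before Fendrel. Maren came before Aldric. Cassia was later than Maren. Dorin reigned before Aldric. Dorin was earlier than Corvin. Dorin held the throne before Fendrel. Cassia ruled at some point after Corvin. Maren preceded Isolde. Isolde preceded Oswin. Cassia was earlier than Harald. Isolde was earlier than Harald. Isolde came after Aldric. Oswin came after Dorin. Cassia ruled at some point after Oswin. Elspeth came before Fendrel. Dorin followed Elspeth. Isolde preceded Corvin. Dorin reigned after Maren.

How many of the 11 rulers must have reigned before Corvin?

6

Directly stated before Corvin: Dorin, Gisela, and Isolde.
Aldric reaches Corvin via Aldric → Isolde → Corvin.
Elspeth reaches Corvin via Elspeth → Dorin → Corvin.
Maren reaches Corvin via Maren → Isolde → Corvin.
That's Aldric, Dorin, Elspeth, Gisela, Isolde, and Maren — 6 in all.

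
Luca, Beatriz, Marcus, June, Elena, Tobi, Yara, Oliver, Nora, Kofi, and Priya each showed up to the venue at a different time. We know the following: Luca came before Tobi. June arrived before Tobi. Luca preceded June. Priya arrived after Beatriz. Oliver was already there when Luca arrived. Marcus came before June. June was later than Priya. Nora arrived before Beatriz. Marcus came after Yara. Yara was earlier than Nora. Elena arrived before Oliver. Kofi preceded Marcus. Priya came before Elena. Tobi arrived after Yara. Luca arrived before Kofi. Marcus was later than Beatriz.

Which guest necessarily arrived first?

Yara has a chain of constraints placing them before every other guest, so Yara must be first.

Yara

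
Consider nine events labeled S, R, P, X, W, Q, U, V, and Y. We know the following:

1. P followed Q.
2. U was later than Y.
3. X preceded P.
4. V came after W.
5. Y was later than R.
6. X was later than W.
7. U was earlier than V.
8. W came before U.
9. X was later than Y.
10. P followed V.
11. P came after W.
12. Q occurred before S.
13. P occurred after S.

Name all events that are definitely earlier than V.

R, U, W, Y

Directly stated before V: U and W.
R reaches V via R → Y → U → V.
Y reaches V via Y → U → V.
No chain forces S (or any of the others) ahead of V.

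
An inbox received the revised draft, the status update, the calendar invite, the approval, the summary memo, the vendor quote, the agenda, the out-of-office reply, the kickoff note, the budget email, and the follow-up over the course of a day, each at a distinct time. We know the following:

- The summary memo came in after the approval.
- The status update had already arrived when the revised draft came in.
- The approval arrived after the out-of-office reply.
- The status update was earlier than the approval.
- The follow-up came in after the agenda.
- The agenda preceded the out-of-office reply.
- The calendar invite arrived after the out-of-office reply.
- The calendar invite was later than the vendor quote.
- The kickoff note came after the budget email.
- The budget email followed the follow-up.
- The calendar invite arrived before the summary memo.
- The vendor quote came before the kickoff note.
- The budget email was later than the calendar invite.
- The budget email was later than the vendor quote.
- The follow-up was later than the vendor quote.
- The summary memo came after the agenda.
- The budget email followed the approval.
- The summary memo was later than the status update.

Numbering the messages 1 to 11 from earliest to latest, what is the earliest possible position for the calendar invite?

The agenda, the out-of-office reply, and the vendor quote must all come before the calendar invite — 3 forced predecessors.
Nothing else is forced ahead of the calendar invite, so its earliest slot is position 3 + 1 = 4.

4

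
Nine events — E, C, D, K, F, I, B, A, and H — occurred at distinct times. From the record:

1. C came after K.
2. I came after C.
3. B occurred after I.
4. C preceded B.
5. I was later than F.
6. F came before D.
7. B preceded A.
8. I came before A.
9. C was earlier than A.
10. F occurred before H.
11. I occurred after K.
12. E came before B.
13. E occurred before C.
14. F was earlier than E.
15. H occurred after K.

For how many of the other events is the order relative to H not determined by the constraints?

Forced before H: F and K.
That leaves A, B, C, D, E, and I with no forced order relative to H — 6.

6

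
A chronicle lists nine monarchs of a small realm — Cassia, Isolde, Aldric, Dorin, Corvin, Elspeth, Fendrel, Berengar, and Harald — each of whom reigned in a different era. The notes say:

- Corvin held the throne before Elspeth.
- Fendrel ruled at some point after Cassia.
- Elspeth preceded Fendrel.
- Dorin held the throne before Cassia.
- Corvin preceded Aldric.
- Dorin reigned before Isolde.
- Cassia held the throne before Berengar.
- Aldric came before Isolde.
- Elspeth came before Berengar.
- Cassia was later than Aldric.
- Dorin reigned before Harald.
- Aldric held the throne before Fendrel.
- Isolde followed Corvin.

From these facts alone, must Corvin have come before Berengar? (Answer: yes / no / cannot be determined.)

Chain the constraints: Corvin → Elspeth → Berengar. Each link is directly stated, so Corvin comes before Berengar.

yes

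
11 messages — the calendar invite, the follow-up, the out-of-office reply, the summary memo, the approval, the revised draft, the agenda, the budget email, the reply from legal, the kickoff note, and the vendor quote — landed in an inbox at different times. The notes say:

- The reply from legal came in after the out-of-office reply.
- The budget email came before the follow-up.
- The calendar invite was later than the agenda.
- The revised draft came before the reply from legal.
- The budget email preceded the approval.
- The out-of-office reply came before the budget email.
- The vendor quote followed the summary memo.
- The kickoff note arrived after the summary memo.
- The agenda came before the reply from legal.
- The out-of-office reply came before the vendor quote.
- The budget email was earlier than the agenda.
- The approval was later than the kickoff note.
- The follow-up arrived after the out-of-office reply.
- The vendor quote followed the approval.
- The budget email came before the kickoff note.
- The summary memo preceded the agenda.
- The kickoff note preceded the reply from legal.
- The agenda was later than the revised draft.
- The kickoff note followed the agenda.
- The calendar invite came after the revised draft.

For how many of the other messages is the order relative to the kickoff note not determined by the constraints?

Forced before the kickoff note: the agenda, the budget email, the out-of-office reply, the revised draft, and the summary memo; forced after the kickoff note: the approval, the reply from legal, and the vendor quote.
That leaves the calendar invite and the follow-up with no forced order relative to the kickoff note — 2.

2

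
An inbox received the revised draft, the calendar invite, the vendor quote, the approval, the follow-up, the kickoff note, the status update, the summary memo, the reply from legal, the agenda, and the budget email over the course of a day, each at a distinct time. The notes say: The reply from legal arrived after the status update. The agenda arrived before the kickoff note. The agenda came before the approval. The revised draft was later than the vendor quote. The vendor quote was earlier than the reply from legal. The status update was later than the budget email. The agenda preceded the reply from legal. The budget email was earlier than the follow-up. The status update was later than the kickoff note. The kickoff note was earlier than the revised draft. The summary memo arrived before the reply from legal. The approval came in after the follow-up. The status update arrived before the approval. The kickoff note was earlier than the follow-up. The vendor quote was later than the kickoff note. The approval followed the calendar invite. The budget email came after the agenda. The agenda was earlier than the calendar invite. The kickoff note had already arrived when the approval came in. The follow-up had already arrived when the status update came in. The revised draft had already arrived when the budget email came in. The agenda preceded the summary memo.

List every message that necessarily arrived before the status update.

Directly stated before the status update: the budget email, the follow-up, and the kickoff note.
The agenda reaches the status update via the agenda → the budget email → the status update.
The revised draft reaches the status update via the revised draft → the budget email → the status update.
The vendor quote reaches the status update via the vendor quote → the revised draft → the budget email → the status update.
No chain forces the calendar invite (or any of the others) ahead of the status update.

the agenda, the budget email, the follow-up, the kickoff note, the revised draft, the vendor quote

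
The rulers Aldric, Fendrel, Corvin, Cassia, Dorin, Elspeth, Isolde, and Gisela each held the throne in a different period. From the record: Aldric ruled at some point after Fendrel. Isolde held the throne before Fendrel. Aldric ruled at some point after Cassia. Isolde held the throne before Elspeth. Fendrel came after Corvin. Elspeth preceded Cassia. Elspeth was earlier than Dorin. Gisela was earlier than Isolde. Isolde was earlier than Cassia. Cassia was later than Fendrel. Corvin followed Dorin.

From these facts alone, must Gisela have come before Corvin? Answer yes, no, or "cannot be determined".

Chain the constraints: Gisela → Isolde → Elspeth → Dorin → Corvin. Each link is directly stated, so Gisela comes before Corvin.

yes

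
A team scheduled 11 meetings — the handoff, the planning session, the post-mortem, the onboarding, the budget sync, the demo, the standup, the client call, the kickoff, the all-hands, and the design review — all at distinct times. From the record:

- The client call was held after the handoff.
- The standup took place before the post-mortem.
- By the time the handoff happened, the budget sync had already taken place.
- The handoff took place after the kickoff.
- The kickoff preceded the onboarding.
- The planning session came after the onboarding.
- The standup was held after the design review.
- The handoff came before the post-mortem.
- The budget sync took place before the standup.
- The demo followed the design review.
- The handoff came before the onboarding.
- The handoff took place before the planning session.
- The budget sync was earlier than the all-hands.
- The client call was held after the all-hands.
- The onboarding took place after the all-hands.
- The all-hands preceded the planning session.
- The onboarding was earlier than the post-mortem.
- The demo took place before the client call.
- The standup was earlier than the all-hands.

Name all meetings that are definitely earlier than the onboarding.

Directly stated before the onboarding: the all-hands, the handoff, and the kickoff.
The budget sync reaches the onboarding via the budget sync → the handoff → the onboarding.
The design review reaches the onboarding via the design review → the standup → the all-hands → the onboarding.
The standup reaches the onboarding via the standup → the all-hands → the onboarding.

the all-hands, the budget sync, the design review, the handoff, the kickoff, the standup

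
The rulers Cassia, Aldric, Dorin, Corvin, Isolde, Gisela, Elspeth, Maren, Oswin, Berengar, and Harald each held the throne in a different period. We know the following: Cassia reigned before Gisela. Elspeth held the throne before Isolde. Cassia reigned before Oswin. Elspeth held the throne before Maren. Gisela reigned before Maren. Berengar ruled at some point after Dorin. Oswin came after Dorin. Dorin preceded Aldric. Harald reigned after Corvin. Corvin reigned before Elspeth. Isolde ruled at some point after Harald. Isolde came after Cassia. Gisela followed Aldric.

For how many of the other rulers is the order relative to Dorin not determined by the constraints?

Forced after Dorin: Aldric, Berengar, Gisela, Maren, and Oswin.
That leaves Cassia, Corvin, Elspeth, Harald, and Isolde with no forced order relative to Dorin — 5.

5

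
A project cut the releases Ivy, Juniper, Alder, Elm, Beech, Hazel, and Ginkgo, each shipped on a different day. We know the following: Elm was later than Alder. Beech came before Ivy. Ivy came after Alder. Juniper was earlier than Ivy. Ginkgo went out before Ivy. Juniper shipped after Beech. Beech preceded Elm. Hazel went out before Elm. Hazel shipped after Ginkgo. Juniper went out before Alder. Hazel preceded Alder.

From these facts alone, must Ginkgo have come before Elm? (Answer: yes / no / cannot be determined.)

yes

Chain the constraints: Ginkgo → Hazel → Elm. Each link is directly stated, so Ginkgo comes before Elm.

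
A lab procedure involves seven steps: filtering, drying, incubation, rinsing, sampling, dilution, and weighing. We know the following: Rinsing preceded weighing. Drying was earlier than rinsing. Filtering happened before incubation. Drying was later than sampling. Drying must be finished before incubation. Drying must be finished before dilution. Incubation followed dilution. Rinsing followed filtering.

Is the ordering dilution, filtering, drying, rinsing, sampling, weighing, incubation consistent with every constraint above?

The constraints require drying before dilution, but in the proposed sequence dilution appears ahead of drying. That one violation is enough.

no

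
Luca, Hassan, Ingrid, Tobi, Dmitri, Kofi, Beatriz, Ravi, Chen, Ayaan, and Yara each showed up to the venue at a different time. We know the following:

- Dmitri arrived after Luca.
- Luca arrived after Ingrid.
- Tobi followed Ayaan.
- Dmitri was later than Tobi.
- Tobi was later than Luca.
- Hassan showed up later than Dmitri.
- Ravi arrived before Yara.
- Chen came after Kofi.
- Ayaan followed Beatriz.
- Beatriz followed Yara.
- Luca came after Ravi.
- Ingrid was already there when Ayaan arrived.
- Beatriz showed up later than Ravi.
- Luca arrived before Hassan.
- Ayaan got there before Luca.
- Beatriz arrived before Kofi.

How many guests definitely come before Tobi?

Directly stated before Tobi: Ayaan and Luca.
Beatriz reaches Tobi via Beatriz → Ayaan → Tobi.
Ingrid reaches Tobi via Ingrid → Luca → Tobi.
Ravi reaches Tobi via Ravi → Luca → Tobi.
Likewise Yara reaches Tobi by chaining the stated constraints.
That's Ayaan, Beatriz, Ingrid, Luca, Ravi, and Yara — 6 in all.

6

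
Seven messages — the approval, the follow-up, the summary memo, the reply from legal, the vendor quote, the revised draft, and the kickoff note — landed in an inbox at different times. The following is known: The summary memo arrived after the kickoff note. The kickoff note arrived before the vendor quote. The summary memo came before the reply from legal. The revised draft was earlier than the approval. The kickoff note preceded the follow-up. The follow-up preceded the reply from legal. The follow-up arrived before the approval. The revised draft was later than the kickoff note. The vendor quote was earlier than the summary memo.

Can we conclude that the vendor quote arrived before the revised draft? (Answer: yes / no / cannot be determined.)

No chain of stated constraints runs from the vendor quote to the revised draft, and none runs from the revised draft to the vendor quote either.
So the relative order of the vendor quote and the revised draft is not fixed by the given facts.

cannot be determined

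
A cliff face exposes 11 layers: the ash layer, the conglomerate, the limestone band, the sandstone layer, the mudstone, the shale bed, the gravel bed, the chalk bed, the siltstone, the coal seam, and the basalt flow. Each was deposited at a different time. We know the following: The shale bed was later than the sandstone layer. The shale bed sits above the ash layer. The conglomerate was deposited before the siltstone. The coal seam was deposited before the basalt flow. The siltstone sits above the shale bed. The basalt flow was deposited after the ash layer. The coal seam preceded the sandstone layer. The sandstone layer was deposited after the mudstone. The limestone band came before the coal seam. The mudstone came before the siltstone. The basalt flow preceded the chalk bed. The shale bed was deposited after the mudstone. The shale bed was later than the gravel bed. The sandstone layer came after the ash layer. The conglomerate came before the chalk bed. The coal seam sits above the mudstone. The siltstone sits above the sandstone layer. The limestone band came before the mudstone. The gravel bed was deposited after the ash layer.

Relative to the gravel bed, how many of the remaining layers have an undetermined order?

7

Forced before the gravel bed: the ash layer; forced after the gravel bed: the shale bed and the siltstone.
That leaves the basalt flow, the chalk bed, the coal seam, the conglomerate, the limestone band, the mudstone, and the sandstone layer with no forced order relative to the gravel bed — 7.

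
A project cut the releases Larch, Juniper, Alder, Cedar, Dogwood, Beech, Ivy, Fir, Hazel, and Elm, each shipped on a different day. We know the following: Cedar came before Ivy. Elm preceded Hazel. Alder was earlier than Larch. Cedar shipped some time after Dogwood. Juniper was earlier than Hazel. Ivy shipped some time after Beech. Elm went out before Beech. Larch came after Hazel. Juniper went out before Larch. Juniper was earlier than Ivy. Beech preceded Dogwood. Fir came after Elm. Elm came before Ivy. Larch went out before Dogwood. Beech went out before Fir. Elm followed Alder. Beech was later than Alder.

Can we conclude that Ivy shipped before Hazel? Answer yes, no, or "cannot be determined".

Tracing the constraints gives Hazel → Larch → Dogwood → Cedar → Ivy, so Hazel must come before Ivy.
That means Ivy cannot be before Hazel.

no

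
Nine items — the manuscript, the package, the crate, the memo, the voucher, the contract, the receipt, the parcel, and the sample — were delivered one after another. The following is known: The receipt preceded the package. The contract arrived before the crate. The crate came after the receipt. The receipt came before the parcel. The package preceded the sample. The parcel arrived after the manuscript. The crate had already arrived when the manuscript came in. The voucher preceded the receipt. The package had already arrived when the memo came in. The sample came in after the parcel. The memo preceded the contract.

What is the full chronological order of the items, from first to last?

the voucher, the receipt, the package, the memo, the contract, the crate, the manuscript, the parcel, the sample

The constraints fix every adjacent pair, so only one ordering works:
the voucher → the receipt → the package → the memo → the contract → the crate → the manuscript → the parcel → the sample.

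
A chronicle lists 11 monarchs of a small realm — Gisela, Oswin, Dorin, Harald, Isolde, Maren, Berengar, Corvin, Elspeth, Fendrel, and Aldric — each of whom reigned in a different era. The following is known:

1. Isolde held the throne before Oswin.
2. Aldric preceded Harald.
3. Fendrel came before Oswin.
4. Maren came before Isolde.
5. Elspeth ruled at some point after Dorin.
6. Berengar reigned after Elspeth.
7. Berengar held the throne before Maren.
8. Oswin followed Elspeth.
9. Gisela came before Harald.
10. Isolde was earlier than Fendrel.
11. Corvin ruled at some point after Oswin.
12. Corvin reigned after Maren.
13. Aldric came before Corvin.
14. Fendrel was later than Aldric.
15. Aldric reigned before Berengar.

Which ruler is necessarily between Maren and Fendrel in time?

Tracing the constraints gives Maren → Isolde → Fendrel, so Isolde sits after Maren and before Fendrel.
No other ruler is forced both after Maren and before Fendrel.

Isolde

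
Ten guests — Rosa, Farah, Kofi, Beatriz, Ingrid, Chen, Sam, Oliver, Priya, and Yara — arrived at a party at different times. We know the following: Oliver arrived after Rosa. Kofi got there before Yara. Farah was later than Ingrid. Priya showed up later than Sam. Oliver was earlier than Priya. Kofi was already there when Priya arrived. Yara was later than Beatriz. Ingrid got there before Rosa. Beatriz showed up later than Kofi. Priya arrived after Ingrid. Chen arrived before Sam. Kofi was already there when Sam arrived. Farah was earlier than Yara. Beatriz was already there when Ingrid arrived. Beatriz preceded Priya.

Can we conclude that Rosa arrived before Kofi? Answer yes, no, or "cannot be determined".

Tracing the constraints gives Kofi → Beatriz → Ingrid → Rosa, so Kofi must come before Rosa.
That means Rosa cannot be before Kofi.

no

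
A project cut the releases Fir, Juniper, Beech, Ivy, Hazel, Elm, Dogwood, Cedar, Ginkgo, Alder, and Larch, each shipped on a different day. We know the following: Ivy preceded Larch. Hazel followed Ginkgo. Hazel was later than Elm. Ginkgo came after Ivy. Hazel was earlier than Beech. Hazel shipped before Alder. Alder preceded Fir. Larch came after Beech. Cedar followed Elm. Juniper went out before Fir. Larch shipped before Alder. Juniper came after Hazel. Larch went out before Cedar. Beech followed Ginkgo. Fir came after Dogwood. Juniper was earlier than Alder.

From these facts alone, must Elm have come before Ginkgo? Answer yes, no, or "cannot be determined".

No chain of stated constraints runs from Elm to Ginkgo, and none runs from Ginkgo to Elm either.
So the relative order of Elm and Ginkgo is not fixed by the given facts.

cannot be determined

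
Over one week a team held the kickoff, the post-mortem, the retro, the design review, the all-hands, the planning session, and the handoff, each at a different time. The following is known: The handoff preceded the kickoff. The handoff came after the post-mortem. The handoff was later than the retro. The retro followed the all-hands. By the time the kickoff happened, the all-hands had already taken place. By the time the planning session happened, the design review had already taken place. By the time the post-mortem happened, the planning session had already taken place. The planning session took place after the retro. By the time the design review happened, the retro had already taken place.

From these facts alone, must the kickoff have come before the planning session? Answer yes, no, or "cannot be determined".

no

Tracing the constraints gives the planning session → the post-mortem → the handoff → the kickoff, so the planning session must come before the kickoff.
That means the kickoff cannot be before the planning session.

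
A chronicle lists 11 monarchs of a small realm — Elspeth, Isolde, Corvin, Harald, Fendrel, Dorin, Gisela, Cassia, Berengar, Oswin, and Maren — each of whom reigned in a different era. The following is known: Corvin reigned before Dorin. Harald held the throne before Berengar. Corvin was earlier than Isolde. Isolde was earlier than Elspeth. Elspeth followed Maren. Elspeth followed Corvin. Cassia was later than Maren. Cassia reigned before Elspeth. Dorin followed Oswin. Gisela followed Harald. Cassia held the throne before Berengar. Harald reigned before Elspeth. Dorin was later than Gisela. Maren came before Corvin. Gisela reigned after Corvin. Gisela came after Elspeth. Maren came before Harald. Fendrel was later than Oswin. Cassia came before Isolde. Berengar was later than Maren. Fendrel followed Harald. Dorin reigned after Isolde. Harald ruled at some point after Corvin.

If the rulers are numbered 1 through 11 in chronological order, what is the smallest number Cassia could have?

2

Maren must come before Cassia — 1 forced predecessor.
Nothing else is forced ahead of Cassia, so their earliest slot is position 1 + 1 = 2.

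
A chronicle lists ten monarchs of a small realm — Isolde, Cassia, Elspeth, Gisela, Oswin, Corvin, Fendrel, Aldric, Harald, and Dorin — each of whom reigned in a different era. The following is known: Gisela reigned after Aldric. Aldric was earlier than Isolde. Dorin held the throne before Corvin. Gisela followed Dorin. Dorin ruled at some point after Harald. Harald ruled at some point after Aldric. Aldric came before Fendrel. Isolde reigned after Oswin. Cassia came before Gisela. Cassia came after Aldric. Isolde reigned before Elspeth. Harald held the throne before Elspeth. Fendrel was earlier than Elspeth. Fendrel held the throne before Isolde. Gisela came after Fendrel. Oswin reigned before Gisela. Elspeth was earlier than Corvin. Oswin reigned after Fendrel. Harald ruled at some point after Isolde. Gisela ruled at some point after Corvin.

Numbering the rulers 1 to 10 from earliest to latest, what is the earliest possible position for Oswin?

Aldric and Fendrel must both come before Oswin — 2 forced predecessors.
Nothing else is forced ahead of Oswin, so their earliest slot is position 2 + 1 = 3.

3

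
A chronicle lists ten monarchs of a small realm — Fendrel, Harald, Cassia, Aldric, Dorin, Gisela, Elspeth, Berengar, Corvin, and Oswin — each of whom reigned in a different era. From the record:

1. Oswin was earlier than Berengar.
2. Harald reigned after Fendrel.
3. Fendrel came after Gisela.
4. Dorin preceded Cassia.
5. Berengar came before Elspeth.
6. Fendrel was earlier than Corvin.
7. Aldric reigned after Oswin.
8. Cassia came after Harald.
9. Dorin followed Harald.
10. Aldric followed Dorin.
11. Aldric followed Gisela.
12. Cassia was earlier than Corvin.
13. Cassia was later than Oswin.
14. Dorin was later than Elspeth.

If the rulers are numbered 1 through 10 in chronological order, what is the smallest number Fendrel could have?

Gisela must come before Fendrel — 1 forced predecessor.
Nothing else is forced ahead of Fendrel, so their earliest slot is position 1 + 1 = 2.

2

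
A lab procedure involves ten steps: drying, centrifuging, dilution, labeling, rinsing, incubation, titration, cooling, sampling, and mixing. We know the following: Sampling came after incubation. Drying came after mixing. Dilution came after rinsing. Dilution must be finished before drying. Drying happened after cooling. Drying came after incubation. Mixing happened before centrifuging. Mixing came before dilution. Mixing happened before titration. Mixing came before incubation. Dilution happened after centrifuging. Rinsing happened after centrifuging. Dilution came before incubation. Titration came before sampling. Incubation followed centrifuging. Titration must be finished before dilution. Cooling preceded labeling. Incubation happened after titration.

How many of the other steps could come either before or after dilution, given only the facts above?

2

Forced before dilution: centrifuging, mixing, rinsing, and titration; forced after dilution: drying, incubation, and sampling.
That leaves cooling and labeling with no forced order relative to dilution — 2.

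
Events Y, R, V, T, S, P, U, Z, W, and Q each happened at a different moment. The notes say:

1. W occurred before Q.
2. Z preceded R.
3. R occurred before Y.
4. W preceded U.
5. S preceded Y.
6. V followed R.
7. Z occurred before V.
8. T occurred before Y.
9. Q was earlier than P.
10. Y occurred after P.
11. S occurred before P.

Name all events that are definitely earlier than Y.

Directly stated before Y: P, R, S, and T.
Q reaches Y via Q → P → Y.
W reaches Y via W → Q → P → Y.
Z reaches Y via Z → R → Y.
No chain forces U (or any of the others) ahead of Y.

P, Q, R, S, T, W, Z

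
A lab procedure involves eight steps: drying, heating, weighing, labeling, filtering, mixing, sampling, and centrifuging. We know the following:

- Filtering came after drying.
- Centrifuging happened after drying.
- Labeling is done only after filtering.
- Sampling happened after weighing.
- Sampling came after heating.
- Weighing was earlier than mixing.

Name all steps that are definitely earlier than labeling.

Directly stated before labeling: filtering.
Drying reaches labeling via drying → filtering → labeling.
No chain forces mixing (or any of the others) ahead of labeling.

drying, filtering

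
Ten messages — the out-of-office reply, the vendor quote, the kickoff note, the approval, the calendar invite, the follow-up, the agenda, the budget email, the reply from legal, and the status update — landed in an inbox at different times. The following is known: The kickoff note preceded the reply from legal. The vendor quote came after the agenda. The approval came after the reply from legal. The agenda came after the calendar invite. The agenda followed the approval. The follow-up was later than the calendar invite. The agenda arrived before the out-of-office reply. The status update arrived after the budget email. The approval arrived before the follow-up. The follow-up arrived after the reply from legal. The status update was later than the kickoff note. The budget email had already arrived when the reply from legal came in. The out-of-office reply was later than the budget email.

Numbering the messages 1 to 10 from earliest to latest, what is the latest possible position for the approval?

6

The approval must come before the agenda, the follow-up, the out-of-office reply, and the vendor quote — 4 messages forced after it.
Everything else can be placed before the approval in some valid order, so the approval can sit as late as position 10 − 4 = 6.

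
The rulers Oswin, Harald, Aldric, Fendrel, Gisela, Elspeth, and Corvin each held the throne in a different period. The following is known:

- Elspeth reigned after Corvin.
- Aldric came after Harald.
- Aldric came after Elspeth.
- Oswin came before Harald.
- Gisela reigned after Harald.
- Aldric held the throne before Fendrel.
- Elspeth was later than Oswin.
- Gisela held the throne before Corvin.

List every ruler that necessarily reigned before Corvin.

Directly stated before Corvin: Gisela.
Harald reaches Corvin via Harald → Gisela → Corvin.
Oswin reaches Corvin via Oswin → Harald → Gisela → Corvin.
No chain forces Aldric (or any of the others) ahead of Corvin.

Gisela, Harald, Oswin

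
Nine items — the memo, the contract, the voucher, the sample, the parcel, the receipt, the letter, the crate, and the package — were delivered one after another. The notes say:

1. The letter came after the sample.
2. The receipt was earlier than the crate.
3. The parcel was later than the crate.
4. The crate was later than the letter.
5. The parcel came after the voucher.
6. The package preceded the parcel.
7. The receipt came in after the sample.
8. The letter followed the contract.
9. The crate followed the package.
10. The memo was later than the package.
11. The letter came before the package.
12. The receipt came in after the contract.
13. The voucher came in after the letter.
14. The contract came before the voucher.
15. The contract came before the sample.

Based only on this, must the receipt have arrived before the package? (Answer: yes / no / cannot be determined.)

cannot be determined

No chain of stated constraints runs from the receipt to the package, and none runs from the package to the receipt either.
So the relative order of the receipt and the package is not fixed by the given facts.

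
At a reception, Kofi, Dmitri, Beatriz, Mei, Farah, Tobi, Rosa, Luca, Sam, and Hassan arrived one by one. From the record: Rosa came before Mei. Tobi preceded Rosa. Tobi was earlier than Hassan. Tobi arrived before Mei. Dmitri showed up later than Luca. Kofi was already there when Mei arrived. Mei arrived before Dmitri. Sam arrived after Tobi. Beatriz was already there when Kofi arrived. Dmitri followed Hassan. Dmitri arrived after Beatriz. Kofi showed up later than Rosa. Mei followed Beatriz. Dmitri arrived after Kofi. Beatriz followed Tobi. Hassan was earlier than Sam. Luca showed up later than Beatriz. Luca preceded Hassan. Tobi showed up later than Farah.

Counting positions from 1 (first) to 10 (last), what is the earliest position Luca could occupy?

Beatriz, Farah, and Tobi must all come before Luca — 3 forced predecessors.
Nothing else is forced ahead of Luca, so their earliest slot is position 3 + 1 = 4.

4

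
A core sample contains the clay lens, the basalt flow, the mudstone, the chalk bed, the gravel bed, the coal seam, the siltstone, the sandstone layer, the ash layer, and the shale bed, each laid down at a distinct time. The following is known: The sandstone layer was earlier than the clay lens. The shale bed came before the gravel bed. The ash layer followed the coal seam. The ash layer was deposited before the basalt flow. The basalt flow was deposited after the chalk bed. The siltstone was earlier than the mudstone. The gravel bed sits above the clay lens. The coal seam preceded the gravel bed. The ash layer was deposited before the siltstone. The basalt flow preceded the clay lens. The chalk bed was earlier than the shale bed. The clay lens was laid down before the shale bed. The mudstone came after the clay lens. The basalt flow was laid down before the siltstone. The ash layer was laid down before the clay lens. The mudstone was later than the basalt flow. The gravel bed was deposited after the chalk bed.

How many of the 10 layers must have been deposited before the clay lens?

Directly stated before the clay lens: the ash layer, the basalt flow, and the sandstone layer.
The chalk bed reaches the clay lens via the chalk bed → the basalt flow → the clay lens.
The coal seam reaches the clay lens via the coal seam → the ash layer → the clay lens.
No chain forces the gravel bed (or any of the others) ahead of the clay lens.
That's the ash layer, the basalt flow, the chalk bed, the coal seam, and the sandstone layer — 5 in all.

5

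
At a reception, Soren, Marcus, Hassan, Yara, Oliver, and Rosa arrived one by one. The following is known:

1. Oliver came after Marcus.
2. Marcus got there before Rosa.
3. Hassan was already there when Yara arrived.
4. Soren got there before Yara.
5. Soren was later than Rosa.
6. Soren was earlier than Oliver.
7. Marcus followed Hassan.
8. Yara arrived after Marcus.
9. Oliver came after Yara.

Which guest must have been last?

Oliver

Every other guest has a chain of constraints placing them before Oliver, so Oliver is last.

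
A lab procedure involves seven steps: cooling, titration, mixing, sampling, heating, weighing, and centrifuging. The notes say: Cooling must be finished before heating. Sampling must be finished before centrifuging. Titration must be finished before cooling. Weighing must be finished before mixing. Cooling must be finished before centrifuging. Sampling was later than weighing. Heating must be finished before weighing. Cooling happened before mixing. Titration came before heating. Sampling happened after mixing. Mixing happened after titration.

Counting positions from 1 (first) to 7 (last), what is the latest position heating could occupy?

Heating must come before centrifuging, mixing, sampling, and weighing — 4 steps forced after it.
Everything else can be placed before heating in some valid order, so heating can sit as late as position 7 − 4 = 3.

3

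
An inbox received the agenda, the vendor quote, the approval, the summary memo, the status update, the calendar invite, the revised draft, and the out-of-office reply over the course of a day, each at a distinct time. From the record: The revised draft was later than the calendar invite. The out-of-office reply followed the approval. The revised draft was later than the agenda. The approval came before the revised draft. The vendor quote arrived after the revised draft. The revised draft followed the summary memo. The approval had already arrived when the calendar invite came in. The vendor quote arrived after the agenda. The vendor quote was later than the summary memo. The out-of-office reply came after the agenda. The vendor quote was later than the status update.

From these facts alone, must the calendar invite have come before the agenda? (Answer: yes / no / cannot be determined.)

cannot be determined

No chain of stated constraints runs from the calendar invite to the agenda, and none runs from the agenda to the calendar invite either.
So the relative order of the calendar invite and the agenda is not fixed by the given facts.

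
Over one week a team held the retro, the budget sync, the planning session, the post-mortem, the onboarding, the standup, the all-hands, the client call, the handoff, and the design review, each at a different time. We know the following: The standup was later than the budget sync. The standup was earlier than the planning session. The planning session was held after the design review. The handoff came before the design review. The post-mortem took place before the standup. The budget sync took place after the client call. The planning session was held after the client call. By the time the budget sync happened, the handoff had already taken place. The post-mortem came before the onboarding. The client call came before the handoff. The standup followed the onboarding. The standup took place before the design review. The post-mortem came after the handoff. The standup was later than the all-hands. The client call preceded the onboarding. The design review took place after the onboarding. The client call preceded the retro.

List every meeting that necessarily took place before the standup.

Directly stated before the standup: the all-hands, the budget sync, the onboarding, and the post-mortem.
The client call reaches the standup via the client call → the onboarding → the standup.
The handoff reaches the standup via the handoff → the budget sync → the standup.

the all-hands, the budget sync, the client call, the handoff, the onboarding, the post-mortem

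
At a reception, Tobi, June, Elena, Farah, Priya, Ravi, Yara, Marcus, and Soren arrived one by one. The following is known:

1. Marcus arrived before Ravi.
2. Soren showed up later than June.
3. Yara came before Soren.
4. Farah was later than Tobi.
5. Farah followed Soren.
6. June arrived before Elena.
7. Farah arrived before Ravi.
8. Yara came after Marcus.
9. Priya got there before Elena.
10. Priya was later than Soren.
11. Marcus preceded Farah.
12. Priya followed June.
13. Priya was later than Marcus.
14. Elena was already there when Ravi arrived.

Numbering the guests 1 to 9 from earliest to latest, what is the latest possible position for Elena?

Elena must come before Ravi — 1 guest forced after them.
Everything else can be placed before Elena in some valid order, so Elena can sit as late as position 9 − 1 = 8.

8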